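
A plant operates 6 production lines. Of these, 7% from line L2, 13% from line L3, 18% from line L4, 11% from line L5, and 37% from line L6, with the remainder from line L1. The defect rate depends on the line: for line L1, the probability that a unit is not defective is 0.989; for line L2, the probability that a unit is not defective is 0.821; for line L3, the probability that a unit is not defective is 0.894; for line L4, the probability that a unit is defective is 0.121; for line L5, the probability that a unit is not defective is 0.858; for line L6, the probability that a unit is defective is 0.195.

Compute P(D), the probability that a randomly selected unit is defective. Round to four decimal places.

P(L1) = 1 − (0.07 + 0.13 + 0.18 + 0.11 + 0.37) = 0.14.
P(D|L1) = 1 − 0.989 = 0.011.
P(D|L2) = 1 − 0.821 = 0.179.
P(D|L3) = 1 − 0.894 = 0.106.
P(D|L5) = 1 − 0.858 = 0.142.
P(D) = P(D|L1)·P(L1) + P(D|L2)·P(L2) + P(D|L3)·P(L3) + P(D|L4)·P(L4) + P(D|L5)·P(L5) + P(D|L6)·P(L6)
      = 0.011·0.14 + 0.179·0.07 + 0.106·0.13 + 0.121·0.18 + 0.142·0.11 + 0.195·0.37
      = 0.00154 + 0.01253 + 0.01378 + 0.02178 + 0.01562 + 0.07215 = 0.1374

P(D) ≈ 0.1374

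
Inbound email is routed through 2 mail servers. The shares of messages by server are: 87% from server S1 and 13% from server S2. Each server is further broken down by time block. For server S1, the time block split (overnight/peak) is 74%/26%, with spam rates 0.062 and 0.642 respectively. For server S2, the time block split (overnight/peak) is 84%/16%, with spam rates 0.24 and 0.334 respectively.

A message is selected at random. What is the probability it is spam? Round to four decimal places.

P(S|S1) = 0.74·0.062 + 0.26·0.642 = 0.04588 + 0.16692 = 0.2128
P(S|S2) = 0.84·0.24 + 0.16·0.334 = 0.2016 + 0.05344 = 0.25504
By total probability over the outer partition,
P(S) = 0.87·0.2128 + 0.13·0.25504
      = 0.185136 + 0.0331552 = 0.2182912

P(S) ≈ 0.2183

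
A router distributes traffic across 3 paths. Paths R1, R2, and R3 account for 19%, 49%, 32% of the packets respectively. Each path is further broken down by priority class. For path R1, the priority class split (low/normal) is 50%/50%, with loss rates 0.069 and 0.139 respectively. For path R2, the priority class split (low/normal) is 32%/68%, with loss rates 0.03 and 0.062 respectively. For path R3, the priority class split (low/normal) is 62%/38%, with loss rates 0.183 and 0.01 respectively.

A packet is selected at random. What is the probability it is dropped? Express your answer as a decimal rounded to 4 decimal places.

P(L|R1) = 0.5·0.069 + 0.5·0.139 = 0.0345 + 0.0695 = 0.104
P(L|R2) = 0.32·0.03 + 0.68·0.062 = 0.0096 + 0.04216 = 0.05176
P(L|R3) = 0.62·0.183 + 0.38·0.01 = 0.11346 + 0.0038 = 0.11726
Then overall,
P(L) = 0.19·0.104 + 0.49·0.05176 + 0.32·0.11726
      = 0.01976 + 0.0253624 + 0.0375232 = 0.0826456

0.0826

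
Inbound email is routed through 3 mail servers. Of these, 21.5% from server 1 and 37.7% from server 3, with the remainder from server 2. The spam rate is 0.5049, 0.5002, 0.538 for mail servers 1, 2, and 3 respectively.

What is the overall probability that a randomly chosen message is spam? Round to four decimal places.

0.5155

P(2) = 1 − (0.215 + 0.377) = 0.408.
Summing over the partition,
P(S) = P(S|1)·P(1) + P(S|2)·P(2) + P(S|3)·P(3)
      = 0.5049·0.215 + 0.5002·0.408 + 0.538·0.377
      = 0.1085535 + 0.2040816 + 0.202826 = 0.5154611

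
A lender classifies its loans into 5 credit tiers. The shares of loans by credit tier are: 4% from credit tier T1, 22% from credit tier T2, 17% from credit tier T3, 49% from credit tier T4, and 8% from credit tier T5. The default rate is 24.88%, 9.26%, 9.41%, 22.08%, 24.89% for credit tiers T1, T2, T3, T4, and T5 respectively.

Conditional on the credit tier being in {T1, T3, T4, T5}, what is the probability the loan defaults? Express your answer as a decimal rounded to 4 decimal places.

Let S = {T1, T3, T4, T5}.
P(S) = 0.04 + 0.17 + 0.49 + 0.08 = 0.78.
P(D ∩ S) = 0.2488·0.04 + 0.0941·0.17 + 0.2208·0.49 + 0.2489·0.08 = 0.009952 + 0.015997 + 0.108192 + 0.019912 = 0.154053.
P(D | S) = 0.154053 / 0.78 = 0.197504…

0.1975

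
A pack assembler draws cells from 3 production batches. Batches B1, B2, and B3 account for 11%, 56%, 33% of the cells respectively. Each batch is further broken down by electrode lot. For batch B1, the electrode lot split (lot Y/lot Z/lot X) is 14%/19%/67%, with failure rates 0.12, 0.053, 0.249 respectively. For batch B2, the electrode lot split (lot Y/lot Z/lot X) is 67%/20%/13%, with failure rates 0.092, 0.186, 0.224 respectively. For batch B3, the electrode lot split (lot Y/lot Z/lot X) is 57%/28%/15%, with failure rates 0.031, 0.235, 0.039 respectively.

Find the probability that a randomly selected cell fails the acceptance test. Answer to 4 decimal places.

P(F|B1) = 0.14·0.12 + 0.19·0.053 + 0.67·0.249 = 0.0168 + 0.01007 + 0.16683 = 0.1937
P(F|B2) = 0.67·0.092 + 0.2·0.186 + 0.13·0.224 = 0.06164 + 0.0372 + 0.02912 = 0.12796
P(F|B3) = 0.57·0.031 + 0.28·0.235 + 0.15·0.039 = 0.01767 + 0.0658 + 0.00585 = 0.08932
Then overall,
P(F) = 0.11·0.1937 + 0.56·0.12796 + 0.33·0.08932
      = 0.021307 + 0.0716576 + 0.0294756 = 0.1224402

P(F) ≈ 0.1224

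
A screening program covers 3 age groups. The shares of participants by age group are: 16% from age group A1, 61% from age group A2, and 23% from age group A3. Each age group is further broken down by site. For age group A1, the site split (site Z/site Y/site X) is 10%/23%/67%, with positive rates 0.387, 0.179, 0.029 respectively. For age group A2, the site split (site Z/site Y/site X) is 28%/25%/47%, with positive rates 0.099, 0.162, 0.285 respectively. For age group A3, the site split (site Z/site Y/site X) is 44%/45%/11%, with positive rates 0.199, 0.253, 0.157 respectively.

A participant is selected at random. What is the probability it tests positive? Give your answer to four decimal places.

P(T|A1) = 0.1·0.387 + 0.23·0.179 + 0.67·0.029 = 0.0387 + 0.04117 + 0.01943 = 0.0993
P(T|A2) = 0.28·0.099 + 0.25·0.162 + 0.47·0.285 = 0.02772 + 0.0405 + 0.13395 = 0.20217
P(T|A3) = 0.44·0.199 + 0.45·0.253 + 0.11·0.157 = 0.08756 + 0.11385 + 0.01727 = 0.21868
By total probability over the outer partition,
P(T) = 0.16·0.0993 + 0.61·0.20217 + 0.23·0.21868
      = 0.015888 + 0.1233237 + 0.0502964 = 0.1895081

0.1895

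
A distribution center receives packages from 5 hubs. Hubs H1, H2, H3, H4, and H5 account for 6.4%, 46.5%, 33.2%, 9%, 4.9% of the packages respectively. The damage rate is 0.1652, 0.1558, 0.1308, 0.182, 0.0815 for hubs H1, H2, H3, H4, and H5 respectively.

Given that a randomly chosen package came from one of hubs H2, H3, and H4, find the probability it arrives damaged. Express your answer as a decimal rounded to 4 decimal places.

Let S = {H2, H3, H4}.
P(S) = 0.465 + 0.332 + 0.09 = 0.887.
P(D ∩ S) = 0.1558·0.465 + 0.1308·0.332 + 0.182·0.09 = 0.072447 + 0.0434256 + 0.01638 = 0.1322526.
P(D | S) = 0.1322526 / 0.887 = 0.149101…

0.1491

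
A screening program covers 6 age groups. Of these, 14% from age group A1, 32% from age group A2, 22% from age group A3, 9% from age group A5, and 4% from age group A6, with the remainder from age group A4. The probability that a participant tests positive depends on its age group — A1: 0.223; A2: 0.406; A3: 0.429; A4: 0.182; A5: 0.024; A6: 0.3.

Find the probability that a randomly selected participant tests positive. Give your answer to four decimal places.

P(T) ≈ 0.3043

P(A4) = 1 − (0.14 + 0.32 + 0.22 + 0.09 + 0.04) = 0.19.
Using total probability over the partition,
P(T) = P(T|A1)·P(A1) + P(T|A2)·P(A2) + P(T|A3)·P(A3) + P(T|A4)·P(A4) + P(T|A5)·P(A5) + P(T|A6)·P(A6)
      = 0.223·0.14 + 0.406·0.32 + 0.429·0.22 + 0.182·0.19 + 0.024·0.09 + 0.3·0.04
      = 0.03122 + 0.12992 + 0.09438 + 0.03458 + 0.00216 + 0.012 = 0.30426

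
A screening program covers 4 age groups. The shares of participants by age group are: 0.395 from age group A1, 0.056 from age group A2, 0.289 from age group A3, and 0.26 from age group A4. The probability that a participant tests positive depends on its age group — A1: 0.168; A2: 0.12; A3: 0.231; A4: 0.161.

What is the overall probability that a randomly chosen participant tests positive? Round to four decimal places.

Summing over the partition,
P(T) = P(T|A1)·P(A1) + P(T|A2)·P(A2) + P(T|A3)·P(A3) + P(T|A4)·P(A4)
      = 0.168·0.395 + 0.12·0.056 + 0.231·0.289 + 0.161·0.26
      = 0.06636 + 0.00672 + 0.066759 + 0.04186 = 0.181699

P(T) ≈ 0.1817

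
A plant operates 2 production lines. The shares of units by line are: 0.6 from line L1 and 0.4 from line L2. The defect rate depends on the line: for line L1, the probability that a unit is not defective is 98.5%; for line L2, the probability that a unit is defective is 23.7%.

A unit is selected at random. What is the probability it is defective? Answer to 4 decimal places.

P(D|L1) = 1 − 0.985 = 0.015.
Using total probability over the partition,
P(D) = P(D|L1)·P(L1) + P(D|L2)·P(L2)
      = 0.015·0.6 + 0.237·0.4
      = 0.009 + 0.0948 = 0.1038

P(D) ≈ 0.1038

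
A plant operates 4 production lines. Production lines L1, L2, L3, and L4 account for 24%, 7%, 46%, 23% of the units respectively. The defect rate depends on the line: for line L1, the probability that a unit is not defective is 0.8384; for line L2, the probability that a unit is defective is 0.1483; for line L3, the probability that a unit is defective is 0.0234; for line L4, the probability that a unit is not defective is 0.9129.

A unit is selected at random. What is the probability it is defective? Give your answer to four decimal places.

P(D|L1) = 1 − 0.8384 = 0.1616.
P(D|L4) = 1 − 0.9129 = 0.0871.
Using total probability over the partition,
P(D) = P(D|L1)·P(L1) + P(D|L2)·P(L2) + P(D|L3)·P(L3) + P(D|L4)·P(L4)
      = 0.1616·0.24 + 0.1483·0.07 + 0.0234·0.46 + 0.0871·0.23
      = 0.038784 + 0.010381 + 0.010764 + 0.020033 = 0.079962

0.0800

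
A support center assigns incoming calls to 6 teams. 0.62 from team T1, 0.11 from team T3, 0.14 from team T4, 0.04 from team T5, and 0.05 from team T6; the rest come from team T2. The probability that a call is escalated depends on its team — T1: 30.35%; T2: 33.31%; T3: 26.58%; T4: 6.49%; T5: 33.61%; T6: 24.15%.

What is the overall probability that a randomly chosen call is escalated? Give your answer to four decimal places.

0.2653

P(T2) = 1 − (0.62 + 0.11 + 0.14 + 0.04 + 0.05) = 0.04.
Summing over the partition,
P(E) = P(E|T1)·P(T1) + P(E|T2)·P(T2) + P(E|T3)·P(T3) + P(E|T4)·P(T4) + P(E|T5)·P(T5) + P(E|T6)·P(T6)
      = 0.3035·0.62 + 0.3331·0.04 + 0.2658·0.11 + 0.0649·0.14 + 0.3361·0.04 + 0.2415·0.05
      = 0.18817 + 0.013324 + 0.029238 + 0.009086 + 0.013444 + 0.012075 = 0.265337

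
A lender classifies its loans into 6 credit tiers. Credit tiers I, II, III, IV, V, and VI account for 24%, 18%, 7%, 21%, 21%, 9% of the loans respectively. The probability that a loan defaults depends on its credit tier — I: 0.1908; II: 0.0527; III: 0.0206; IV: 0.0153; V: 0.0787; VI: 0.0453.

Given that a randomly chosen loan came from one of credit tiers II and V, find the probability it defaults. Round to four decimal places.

Let S = {II, V}.
P(S) = 0.18 + 0.21 = 0.39.
P(D ∩ S) = 0.0527·0.18 + 0.0787·0.21 = 0.009486 + 0.016527 = 0.026013.
P(D | S) = 0.026013 / 0.39 = 0.066700…

P(D|S) ≈ 0.0667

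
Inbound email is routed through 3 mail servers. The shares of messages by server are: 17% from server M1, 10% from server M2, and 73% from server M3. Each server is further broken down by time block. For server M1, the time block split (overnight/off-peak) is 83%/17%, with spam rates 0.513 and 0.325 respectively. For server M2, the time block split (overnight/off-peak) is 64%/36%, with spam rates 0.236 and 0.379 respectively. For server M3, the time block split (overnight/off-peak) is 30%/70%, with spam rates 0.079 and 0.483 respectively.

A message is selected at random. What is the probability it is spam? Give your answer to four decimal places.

0.3746

P(S|M1) = 0.83·0.513 + 0.17·0.325 = 0.42579 + 0.05525 = 0.48104
P(S|M2) = 0.64·0.236 + 0.36·0.379 = 0.15104 + 0.13644 = 0.28748
P(S|M3) = 0.3·0.079 + 0.7·0.483 = 0.0237 + 0.3381 = 0.3618
By total probability over the outer partition,
P(S) = 0.17·0.48104 + 0.1·0.28748 + 0.73·0.3618
      = 0.0817768 + 0.028748 + 0.264114 = 0.3746388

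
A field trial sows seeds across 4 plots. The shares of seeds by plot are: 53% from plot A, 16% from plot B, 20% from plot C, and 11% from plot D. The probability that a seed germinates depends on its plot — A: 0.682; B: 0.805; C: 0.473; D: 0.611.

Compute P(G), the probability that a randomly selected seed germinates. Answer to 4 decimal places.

Using total probability over the partition,
P(G) = P(G|A)·P(A) + P(G|B)·P(B) + P(G|C)·P(C) + P(G|D)·P(D)
      = 0.682·0.53 + 0.805·0.16 + 0.473·0.2 + 0.611·0.11
      = 0.36146 + 0.1288 + 0.0946 + 0.06721 = 0.65207

0.6521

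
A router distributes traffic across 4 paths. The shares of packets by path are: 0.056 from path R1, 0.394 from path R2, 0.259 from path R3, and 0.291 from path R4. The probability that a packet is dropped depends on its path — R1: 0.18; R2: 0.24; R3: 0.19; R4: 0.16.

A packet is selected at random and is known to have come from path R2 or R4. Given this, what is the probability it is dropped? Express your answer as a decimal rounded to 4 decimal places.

Let S = {R2, R4}.
P(S) = 0.394 + 0.291 = 0.685.
P(L ∩ S) = 0.24·0.394 + 0.16·0.291 = 0.09456 + 0.04656 = 0.14112.
P(L | S) = 0.14112 / 0.685 = 0.206015…

0.2060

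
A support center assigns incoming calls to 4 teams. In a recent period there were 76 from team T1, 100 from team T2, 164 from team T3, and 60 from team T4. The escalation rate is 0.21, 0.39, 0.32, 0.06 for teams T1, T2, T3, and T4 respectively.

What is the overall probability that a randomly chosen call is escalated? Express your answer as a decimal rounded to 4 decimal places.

Total: 76 + 100 + 164 + 60 = 400.
P(T1) = 76/400 = 0.19. P(T2) = 100/400 = 0.25. P(T3) = 164/400 = 0.41. P(T4) = 60/400 = 0.15.
By the law of total probability,
P(E) = P(E|T1)·P(T1) + P(E|T2)·P(T2) + P(E|T3)·P(T3) + P(E|T4)·P(T4)
      = 0.21·0.19 + 0.39·0.25 + 0.32·0.41 + 0.06·0.15
      = 0.0399 + 0.0975 + 0.1312 + 0.009 = 0.2776

0.2776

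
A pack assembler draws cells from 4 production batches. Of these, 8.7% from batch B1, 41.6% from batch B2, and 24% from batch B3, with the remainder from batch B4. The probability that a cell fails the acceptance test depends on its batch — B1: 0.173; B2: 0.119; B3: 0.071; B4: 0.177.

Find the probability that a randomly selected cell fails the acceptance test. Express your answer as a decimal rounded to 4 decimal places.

0.1271

P(B4) = 1 − (0.087 + 0.416 + 0.24) = 0.257.
Using total probability over the partition,
P(F) = P(F|B1)·P(B1) + P(F|B2)·P(B2) + P(F|B3)·P(B3) + P(F|B4)·P(B4)
      = 0.173·0.087 + 0.119·0.416 + 0.071·0.24 + 0.177·0.257
      = 0.015051 + 0.049504 + 0.01704 + 0.045489 = 0.127084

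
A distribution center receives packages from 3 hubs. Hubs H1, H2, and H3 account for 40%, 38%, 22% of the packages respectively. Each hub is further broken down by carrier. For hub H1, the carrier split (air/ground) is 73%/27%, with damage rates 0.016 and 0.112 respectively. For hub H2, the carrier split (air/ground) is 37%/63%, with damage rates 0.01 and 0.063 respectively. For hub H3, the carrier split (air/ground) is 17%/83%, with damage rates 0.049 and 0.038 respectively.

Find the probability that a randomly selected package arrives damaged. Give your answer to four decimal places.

P(D|H1) = 0.73·0.016 + 0.27·0.112 = 0.01168 + 0.03024 = 0.04192
P(D|H2) = 0.37·0.01 + 0.63·0.063 = 0.0037 + 0.03969 = 0.04339
P(D|H3) = 0.17·0.049 + 0.83·0.038 = 0.00833 + 0.03154 = 0.03987
By total probability over the outer partition,
P(D) = 0.4·0.04192 + 0.38·0.04339 + 0.22·0.03987
      = 0.016768 + 0.0164882 + 0.0087714 = 0.0420276

0.0420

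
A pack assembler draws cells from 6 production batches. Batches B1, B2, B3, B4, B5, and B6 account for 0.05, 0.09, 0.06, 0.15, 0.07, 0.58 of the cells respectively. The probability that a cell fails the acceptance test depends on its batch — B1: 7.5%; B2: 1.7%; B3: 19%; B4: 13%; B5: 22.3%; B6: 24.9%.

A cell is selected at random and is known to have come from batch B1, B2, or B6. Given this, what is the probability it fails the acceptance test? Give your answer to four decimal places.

Let S = {B1, B2, B6}.
P(S) = 0.05 + 0.09 + 0.58 = 0.72.
P(F ∩ S) = 0.075·0.05 + 0.017·0.09 + 0.249·0.58 = 0.00375 + 0.00153 + 0.14442 = 0.1497.
P(F | S) = 0.1497 / 0.72 = 0.207917…

0.2079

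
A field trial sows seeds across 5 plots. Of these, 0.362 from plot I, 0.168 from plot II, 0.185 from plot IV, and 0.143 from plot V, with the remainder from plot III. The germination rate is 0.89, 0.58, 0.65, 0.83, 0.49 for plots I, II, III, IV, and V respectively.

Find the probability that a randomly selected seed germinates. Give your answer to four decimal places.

P(III) = 1 − (0.362 + 0.168 + 0.185 + 0.143) = 0.142.
P(G) = P(G|I)·P(I) + P(G|II)·P(II) + P(G|III)·P(III) + P(G|IV)·P(IV) + P(G|V)·P(V)
      = 0.89·0.362 + 0.58·0.168 + 0.65·0.142 + 0.83·0.185 + 0.49·0.143
      = 0.32218 + 0.09744 + 0.0923 + 0.15355 + 0.07007 = 0.73554

0.7355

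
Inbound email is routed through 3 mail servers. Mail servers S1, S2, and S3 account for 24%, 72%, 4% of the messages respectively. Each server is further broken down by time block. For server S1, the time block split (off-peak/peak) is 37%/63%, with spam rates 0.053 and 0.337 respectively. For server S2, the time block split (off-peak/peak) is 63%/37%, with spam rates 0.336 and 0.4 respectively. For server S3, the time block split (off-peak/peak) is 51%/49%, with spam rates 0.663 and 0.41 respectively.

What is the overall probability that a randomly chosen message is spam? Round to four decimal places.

P(S) ≈ 0.3362

P(S|S1) = 0.37·0.053 + 0.63·0.337 = 0.01961 + 0.21231 = 0.23192
P(S|S2) = 0.63·0.336 + 0.37·0.4 = 0.21168 + 0.148 = 0.35968
P(S|S3) = 0.51·0.663 + 0.49·0.41 = 0.33813 + 0.2009 = 0.53903
By total probability over the outer partition,
P(S) = 0.24·0.23192 + 0.72·0.35968 + 0.04·0.53903
      = 0.0556608 + 0.2589696 + 0.0215612 = 0.3361916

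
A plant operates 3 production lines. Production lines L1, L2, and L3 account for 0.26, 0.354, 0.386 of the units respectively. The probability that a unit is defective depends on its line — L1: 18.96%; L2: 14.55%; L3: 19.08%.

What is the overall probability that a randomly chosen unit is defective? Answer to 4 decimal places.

P(D) ≈ 0.1745

Using total probability over the partition,
P(D) = P(D|L1)·P(L1) + P(D|L2)·P(L2) + P(D|L3)·P(L3)
      = 0.1896·0.26 + 0.1455·0.354 + 0.1908·0.386
      = 0.049296 + 0.051507 + 0.0736488 = 0.1744518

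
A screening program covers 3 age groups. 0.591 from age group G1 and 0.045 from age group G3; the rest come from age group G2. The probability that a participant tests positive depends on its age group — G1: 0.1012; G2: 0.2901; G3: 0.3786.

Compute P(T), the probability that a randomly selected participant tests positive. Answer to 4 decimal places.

P(T) ≈ 0.1824

P(G2) = 1 − (0.591 + 0.045) = 0.364.
By the law of total probability,
P(T) = P(T|G1)·P(G1) + P(T|G2)·P(G2) + P(T|G3)·P(G3)
      = 0.1012·0.591 + 0.2901·0.364 + 0.3786·0.045
      = 0.0598092 + 0.1055964 + 0.017037 = 0.1824426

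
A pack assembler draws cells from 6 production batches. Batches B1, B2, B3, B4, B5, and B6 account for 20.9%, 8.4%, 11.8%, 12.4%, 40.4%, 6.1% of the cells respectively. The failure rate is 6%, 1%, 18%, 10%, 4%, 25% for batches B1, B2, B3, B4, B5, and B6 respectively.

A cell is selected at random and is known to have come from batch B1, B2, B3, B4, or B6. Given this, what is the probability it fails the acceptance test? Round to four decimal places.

0.1045

Let S = {B1, B2, B3, B4, B6}.
P(S) = 0.209 + 0.084 + 0.118 + 0.124 + 0.061 = 0.596.
P(F ∩ S) = 0.06·0.209 + 0.01·0.084 + 0.18·0.118 + 0.1·0.124 + 0.25·0.061 = 0.01254 + 0.00084 + 0.02124 + 0.0124 + 0.01525 = 0.06227.
P(F | S) = 0.06227 / 0.596 = 0.104480…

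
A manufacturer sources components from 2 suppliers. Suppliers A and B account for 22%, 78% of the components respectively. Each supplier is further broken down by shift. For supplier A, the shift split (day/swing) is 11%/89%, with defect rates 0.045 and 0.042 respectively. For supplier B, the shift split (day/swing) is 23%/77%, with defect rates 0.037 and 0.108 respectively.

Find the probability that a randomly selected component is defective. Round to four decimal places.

P(D|A) = 0.11·0.045 + 0.89·0.042 = 0.00495 + 0.03738 = 0.04233
P(D|B) = 0.23·0.037 + 0.77·0.108 = 0.00851 + 0.08316 = 0.09167
By total probability over the outer partition,
P(D) = 0.22·0.04233 + 0.78·0.09167
      = 0.0093126 + 0.0715026 = 0.0808152

P(D) ≈ 0.0808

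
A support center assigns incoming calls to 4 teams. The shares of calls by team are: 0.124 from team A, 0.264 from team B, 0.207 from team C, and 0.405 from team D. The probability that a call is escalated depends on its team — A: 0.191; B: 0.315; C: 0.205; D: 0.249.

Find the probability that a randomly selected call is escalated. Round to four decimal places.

0.2501

P(E) = P(E|A)·P(A) + P(E|B)·P(B) + P(E|C)·P(C) + P(E|D)·P(D)
      = 0.191·0.124 + 0.315·0.264 + 0.205·0.207 + 0.249·0.405
      = 0.023684 + 0.08316 + 0.042435 + 0.100845 = 0.250124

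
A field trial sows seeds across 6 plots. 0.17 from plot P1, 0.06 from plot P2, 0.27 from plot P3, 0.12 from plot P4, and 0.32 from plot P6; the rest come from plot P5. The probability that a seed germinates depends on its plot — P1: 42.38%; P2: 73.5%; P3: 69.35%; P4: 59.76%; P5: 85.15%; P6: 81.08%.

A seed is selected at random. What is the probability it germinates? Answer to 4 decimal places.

P(P5) = 1 − (0.17 + 0.06 + 0.27 + 0.12 + 0.32) = 0.06.
Summing over the partition,
P(G) = P(G|P1)·P(P1) + P(G|P2)·P(P2) + P(G|P3)·P(P3) + P(G|P4)·P(P4) + P(G|P5)·P(P5) + P(G|P6)·P(P6)
      = 0.4238·0.17 + 0.735·0.06 + 0.6935·0.27 + 0.5976·0.12 + 0.8515·0.06 + 0.8108·0.32
      = 0.072046 + 0.0441 + 0.187245 + 0.071712 + 0.05109 + 0.259456 = 0.685649

P(G) ≈ 0.6856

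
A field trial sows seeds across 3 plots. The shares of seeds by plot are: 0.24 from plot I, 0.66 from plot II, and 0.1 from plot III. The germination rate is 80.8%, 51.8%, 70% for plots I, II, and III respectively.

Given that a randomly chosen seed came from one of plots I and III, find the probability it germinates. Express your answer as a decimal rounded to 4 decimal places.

Let S = {I, III}.
P(S) = 0.24 + 0.1 = 0.34.
P(G ∩ S) = 0.808·0.24 + 0.7·0.1 = 0.19392 + 0.07 = 0.26392.
P(G | S) = 0.26392 / 0.34 = 0.776235…

0.7762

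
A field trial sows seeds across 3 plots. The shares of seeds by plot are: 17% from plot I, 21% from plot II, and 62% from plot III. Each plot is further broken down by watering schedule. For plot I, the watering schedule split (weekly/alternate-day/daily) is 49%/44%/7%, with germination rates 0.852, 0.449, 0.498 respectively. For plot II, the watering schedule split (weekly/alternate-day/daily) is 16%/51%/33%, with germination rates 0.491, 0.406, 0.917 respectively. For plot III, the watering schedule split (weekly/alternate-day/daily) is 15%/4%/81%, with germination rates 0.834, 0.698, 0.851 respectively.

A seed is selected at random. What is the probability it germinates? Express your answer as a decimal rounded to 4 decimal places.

P(G) ≈ 0.7563

P(G|I) = 0.49·0.852 + 0.44·0.449 + 0.07·0.498 = 0.41748 + 0.19756 + 0.03486 = 0.6499
P(G|II) = 0.16·0.491 + 0.51·0.406 + 0.33·0.917 = 0.07856 + 0.20706 + 0.30261 = 0.58823
P(G|III) = 0.15·0.834 + 0.04·0.698 + 0.81·0.851 = 0.1251 + 0.02792 + 0.68931 = 0.84233
Then overall,
P(G) = 0.17·0.6499 + 0.21·0.58823 + 0.62·0.84233
      = 0.110483 + 0.1235283 + 0.5222446 = 0.7562559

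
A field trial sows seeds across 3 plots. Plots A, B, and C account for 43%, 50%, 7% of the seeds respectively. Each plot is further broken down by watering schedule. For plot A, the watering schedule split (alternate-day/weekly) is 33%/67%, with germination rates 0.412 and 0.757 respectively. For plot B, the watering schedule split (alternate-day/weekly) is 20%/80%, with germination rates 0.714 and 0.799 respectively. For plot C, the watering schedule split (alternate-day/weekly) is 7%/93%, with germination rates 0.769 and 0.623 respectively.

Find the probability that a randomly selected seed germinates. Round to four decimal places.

P(G) ≈ 0.7119

P(G|A) = 0.33·0.412 + 0.67·0.757 = 0.13596 + 0.50719 = 0.64315
P(G|B) = 0.2·0.714 + 0.8·0.799 = 0.1428 + 0.6392 = 0.782
P(G|C) = 0.07·0.769 + 0.93·0.623 = 0.05383 + 0.57939 = 0.63322
By total probability over the outer partition,
P(G) = 0.43·0.64315 + 0.5·0.782 + 0.07·0.63322
      = 0.2765545 + 0.391 + 0.0443254 = 0.7118799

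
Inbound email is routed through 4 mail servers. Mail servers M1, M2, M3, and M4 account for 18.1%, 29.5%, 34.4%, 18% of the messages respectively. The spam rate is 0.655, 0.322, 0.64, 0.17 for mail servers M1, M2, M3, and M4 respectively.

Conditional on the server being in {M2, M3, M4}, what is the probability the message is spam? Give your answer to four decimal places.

Let J = {M2, M3, M4}.
P(J) = 0.295 + 0.344 + 0.18 = 0.819.
P(S ∩ J) = 0.322·0.295 + 0.64·0.344 + 0.17·0.18 = 0.09499 + 0.22016 + 0.0306 = 0.34575.
P(S | J) = 0.34575 / 0.819 = 0.422161…

P(S|J) ≈ 0.4222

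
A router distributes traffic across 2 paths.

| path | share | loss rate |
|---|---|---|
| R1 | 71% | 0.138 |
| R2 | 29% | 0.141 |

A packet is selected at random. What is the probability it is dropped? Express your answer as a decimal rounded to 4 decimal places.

Using total probability over the partition,
P(L) = P(L|R1)·P(R1) + P(L|R2)·P(R2)
      = 0.138·0.71 + 0.141·0.29
      = 0.09798 + 0.04089 = 0.13887

P(L) ≈ 0.1389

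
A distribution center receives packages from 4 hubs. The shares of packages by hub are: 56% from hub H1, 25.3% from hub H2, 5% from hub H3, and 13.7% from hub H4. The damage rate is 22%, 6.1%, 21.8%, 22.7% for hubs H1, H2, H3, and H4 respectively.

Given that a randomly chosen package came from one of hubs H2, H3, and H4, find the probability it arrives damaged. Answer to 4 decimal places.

Let S = {H2, H3, H4}.
P(S) = 0.253 + 0.05 + 0.137 = 0.44.
P(D ∩ S) = 0.061·0.253 + 0.218·0.05 + 0.227·0.137 = 0.015433 + 0.0109 + 0.031099 = 0.057432.
P(D | S) = 0.057432 / 0.44 = 0.130527…

P(D|S) ≈ 0.1305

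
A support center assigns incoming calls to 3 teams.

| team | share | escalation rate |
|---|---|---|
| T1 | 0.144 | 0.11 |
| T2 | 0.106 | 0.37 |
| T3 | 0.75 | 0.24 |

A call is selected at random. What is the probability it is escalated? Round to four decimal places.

P(E) ≈ 0.2351

By the law of total probability,
P(E) = P(E|T1)·P(T1) + P(E|T2)·P(T2) + P(E|T3)·P(T3)
      = 0.11·0.144 + 0.37·0.106 + 0.24·0.75
      = 0.01584 + 0.03922 + 0.18 = 0.23506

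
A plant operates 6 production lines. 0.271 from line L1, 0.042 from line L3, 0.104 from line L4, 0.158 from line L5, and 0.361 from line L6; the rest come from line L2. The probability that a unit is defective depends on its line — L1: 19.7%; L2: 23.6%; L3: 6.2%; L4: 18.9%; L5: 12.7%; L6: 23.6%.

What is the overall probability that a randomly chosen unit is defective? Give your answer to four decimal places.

P(L2) = 1 − (0.271 + 0.042 + 0.104 + 0.158 + 0.361) = 0.064.
Summing over the partition,
P(D) = P(D|L1)·P(L1) + P(D|L2)·P(L2) + P(D|L3)·P(L3) + P(D|L4)·P(L4) + P(D|L5)·P(L5) + P(D|L6)·P(L6)
      = 0.197·0.271 + 0.236·0.064 + 0.062·0.042 + 0.189·0.104 + 0.127·0.158 + 0.236·0.361
      = 0.053387 + 0.015104 + 0.002604 + 0.019656 + 0.020066 + 0.085196 = 0.196013

0.1960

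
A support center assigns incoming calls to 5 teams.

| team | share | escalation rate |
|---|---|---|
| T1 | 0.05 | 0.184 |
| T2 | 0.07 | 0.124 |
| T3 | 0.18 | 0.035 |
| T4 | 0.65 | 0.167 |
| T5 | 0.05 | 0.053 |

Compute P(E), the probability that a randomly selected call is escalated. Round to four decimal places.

P(E) ≈ 0.1354

Using total probability over the partition,
P(E) = P(E|T1)·P(T1) + P(E|T2)·P(T2) + P(E|T3)·P(T3) + P(E|T4)·P(T4) + P(E|T5)·P(T5)
      = 0.184·0.05 + 0.124·0.07 + 0.035·0.18 + 0.167·0.65 + 0.053·0.05
      = 0.0092 + 0.00868 + 0.0063 + 0.10855 + 0.00265 = 0.13538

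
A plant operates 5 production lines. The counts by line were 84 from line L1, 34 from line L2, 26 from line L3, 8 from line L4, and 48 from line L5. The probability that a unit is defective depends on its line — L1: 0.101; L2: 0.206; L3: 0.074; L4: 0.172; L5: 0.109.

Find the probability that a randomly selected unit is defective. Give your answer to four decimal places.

P(D) ≈ 0.1201

Total: 84 + 34 + 26 + 8 + 48 = 200.
P(L1) = 84/200 = 0.42. P(L2) = 34/200 = 0.17. P(L3) = 26/200 = 0.13. P(L4) = 8/200 = 0.04. P(L5) = 48/200 = 0.24.
Using total probability over the partition,
P(D) = P(D|L1)·P(L1) + P(D|L2)·P(L2) + P(D|L3)·P(L3) + P(D|L4)·P(L4) + P(D|L5)·P(L5)
      = 0.101·0.42 + 0.206·0.17 + 0.074·0.13 + 0.172·0.04 + 0.109·0.24
      = 0.04242 + 0.03502 + 0.00962 + 0.00688 + 0.02616 = 0.1201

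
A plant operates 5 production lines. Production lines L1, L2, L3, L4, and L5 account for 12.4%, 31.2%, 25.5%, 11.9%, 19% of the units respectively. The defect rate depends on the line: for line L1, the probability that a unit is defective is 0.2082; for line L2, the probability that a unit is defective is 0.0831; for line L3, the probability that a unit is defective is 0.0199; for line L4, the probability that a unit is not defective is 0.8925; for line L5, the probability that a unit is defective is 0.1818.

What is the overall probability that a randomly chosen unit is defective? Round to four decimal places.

0.1042

P(D|L4) = 1 − 0.8925 = 0.1075.
Using total probability over the partition,
P(D) = P(D|L1)·P(L1) + P(D|L2)·P(L2) + P(D|L3)·P(L3) + P(D|L4)·P(L4) + P(D|L5)·P(L5)
      = 0.2082·0.124 + 0.0831·0.312 + 0.0199·0.255 + 0.1075·0.119 + 0.1818·0.19
      = 0.0258168 + 0.0259272 + 0.0050745 + 0.0127925 + 0.034542 = 0.104153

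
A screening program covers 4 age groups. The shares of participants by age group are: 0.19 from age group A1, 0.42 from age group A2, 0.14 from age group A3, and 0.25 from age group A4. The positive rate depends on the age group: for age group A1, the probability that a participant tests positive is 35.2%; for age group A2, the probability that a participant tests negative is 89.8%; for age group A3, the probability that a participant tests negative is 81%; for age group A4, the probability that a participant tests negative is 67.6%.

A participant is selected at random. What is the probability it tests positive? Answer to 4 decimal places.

P(T|A2) = 1 − 0.898 = 0.102.
P(T|A3) = 1 − 0.81 = 0.19.
P(T|A4) = 1 − 0.676 = 0.324.
Summing over the partition,
P(T) = P(T|A1)·P(A1) + P(T|A2)·P(A2) + P(T|A3)·P(A3) + P(T|A4)·P(A4)
      = 0.352·0.19 + 0.102·0.42 + 0.19·0.14 + 0.324·0.25
      = 0.06688 + 0.04284 + 0.0266 + 0.081 = 0.21732

P(T) ≈ 0.2173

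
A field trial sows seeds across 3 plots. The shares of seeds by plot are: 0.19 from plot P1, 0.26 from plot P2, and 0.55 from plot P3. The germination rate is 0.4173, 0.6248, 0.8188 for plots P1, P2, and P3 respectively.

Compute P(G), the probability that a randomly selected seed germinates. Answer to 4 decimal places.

0.6921

P(G) = P(G|P1)·P(P1) + P(G|P2)·P(P2) + P(G|P3)·P(P3)
      = 0.4173·0.19 + 0.6248·0.26 + 0.8188·0.55
      = 0.079287 + 0.162448 + 0.45034 = 0.692075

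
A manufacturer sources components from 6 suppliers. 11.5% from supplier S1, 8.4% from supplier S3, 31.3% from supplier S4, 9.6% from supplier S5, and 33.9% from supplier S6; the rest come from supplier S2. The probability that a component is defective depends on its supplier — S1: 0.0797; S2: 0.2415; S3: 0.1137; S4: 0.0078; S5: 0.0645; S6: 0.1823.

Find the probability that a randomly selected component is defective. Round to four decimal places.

P(S2) = 1 − (0.115 + 0.084 + 0.313 + 0.096 + 0.339) = 0.053.
Summing over the partition,
P(D) = P(D|S1)·P(S1) + P(D|S2)·P(S2) + P(D|S3)·P(S3) + P(D|S4)·P(S4) + P(D|S5)·P(S5) + P(D|S6)·P(S6)
      = 0.0797·0.115 + 0.2415·0.053 + 0.1137·0.084 + 0.0078·0.313 + 0.0645·0.096 + 0.1823·0.339
      = 0.0091655 + 0.0127995 + 0.0095508 + 0.0024414 + 0.006192 + 0.0617997 = 0.1019489

P(D) ≈ 0.1019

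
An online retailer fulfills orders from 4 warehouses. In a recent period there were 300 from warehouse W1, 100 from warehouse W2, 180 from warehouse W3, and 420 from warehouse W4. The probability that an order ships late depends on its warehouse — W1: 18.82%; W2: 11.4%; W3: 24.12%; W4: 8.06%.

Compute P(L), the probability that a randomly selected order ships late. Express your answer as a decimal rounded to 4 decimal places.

P(L) ≈ 0.1451

Total: 300 + 100 + 180 + 420 = 1000.
P(W1) = 300/1000 = 0.3. P(W2) = 100/1000 = 0.1. P(W3) = 180/1000 = 0.18. P(W4) = 420/1000 = 0.42.
Summing over the partition,
P(L) = P(L|W1)·P(W1) + P(L|W2)·P(W2) + P(L|W3)·P(W3) + P(L|W4)·P(W4)
      = 0.1882·0.3 + 0.114·0.1 + 0.2412·0.18 + 0.0806·0.42
      = 0.05646 + 0.0114 + 0.043416 + 0.033852 = 0.145128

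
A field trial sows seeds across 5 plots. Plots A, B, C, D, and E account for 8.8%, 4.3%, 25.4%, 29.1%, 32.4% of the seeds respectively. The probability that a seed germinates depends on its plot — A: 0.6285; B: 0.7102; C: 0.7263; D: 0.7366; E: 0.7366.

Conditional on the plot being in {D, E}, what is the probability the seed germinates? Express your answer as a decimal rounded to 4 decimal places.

0.7366

Let S = {D, E}.
P(S) = 0.291 + 0.324 = 0.615.
P(G ∩ S) = 0.7366·0.291 + 0.7366·0.324 = 0.2143506 + 0.2386584 = 0.453009.
P(G | S) = 0.453009 / 0.615 = 0.736600…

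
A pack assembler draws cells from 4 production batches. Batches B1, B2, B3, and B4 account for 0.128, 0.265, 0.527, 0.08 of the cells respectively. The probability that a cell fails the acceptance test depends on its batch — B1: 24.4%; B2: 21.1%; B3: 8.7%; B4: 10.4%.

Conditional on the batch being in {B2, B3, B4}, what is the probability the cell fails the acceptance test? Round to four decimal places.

Let S = {B2, B3, B4}.
P(S) = 0.265 + 0.527 + 0.08 = 0.872.
P(F ∩ S) = 0.211·0.265 + 0.087·0.527 + 0.104·0.08 = 0.055915 + 0.045849 + 0.00832 = 0.110084.
P(F | S) = 0.110084 / 0.872 = 0.126243…

0.1262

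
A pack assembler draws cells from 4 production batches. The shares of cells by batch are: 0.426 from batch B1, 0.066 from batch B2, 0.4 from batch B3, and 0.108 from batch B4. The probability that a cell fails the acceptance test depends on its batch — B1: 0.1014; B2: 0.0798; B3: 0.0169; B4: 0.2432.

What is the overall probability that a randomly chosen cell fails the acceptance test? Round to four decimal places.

By the law of total probability,
P(F) = P(F|B1)·P(B1) + P(F|B2)·P(B2) + P(F|B3)·P(B3) + P(F|B4)·P(B4)
      = 0.1014·0.426 + 0.0798·0.066 + 0.0169·0.4 + 0.2432·0.108
      = 0.0431964 + 0.0052668 + 0.00676 + 0.0262656 = 0.0814888

P(F) ≈ 0.0815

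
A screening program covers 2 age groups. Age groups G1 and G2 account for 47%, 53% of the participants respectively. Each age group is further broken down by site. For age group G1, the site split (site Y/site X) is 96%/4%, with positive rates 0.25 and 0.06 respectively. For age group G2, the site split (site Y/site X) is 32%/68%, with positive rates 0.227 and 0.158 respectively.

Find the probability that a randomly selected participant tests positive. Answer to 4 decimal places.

P(T|G1) = 0.96·0.25 + 0.04·0.06 = 0.24 + 0.0024 = 0.2424
P(T|G2) = 0.32·0.227 + 0.68·0.158 = 0.07264 + 0.10744 = 0.18008
By total probability over the outer partition,
P(T) = 0.47·0.2424 + 0.53·0.18008
      = 0.113928 + 0.0954424 = 0.2093704

P(T) ≈ 0.2094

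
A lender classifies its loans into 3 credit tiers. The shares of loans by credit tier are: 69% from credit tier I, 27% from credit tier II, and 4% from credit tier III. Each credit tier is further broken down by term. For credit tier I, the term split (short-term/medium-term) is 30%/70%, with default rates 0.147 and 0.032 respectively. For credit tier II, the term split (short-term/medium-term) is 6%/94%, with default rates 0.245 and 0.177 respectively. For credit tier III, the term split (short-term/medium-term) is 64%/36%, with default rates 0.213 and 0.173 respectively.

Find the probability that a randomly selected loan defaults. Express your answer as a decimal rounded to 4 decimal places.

P(D) ≈ 0.1027

P(D|I) = 0.3·0.147 + 0.7·0.032 = 0.0441 + 0.0224 = 0.0665
P(D|II) = 0.06·0.245 + 0.94·0.177 = 0.0147 + 0.16638 = 0.18108
P(D|III) = 0.64·0.213 + 0.36·0.173 = 0.13632 + 0.06228 = 0.1986
By total probability over the outer partition,
P(D) = 0.69·0.0665 + 0.27·0.18108 + 0.04·0.1986
      = 0.045885 + 0.0488916 + 0.007944 = 0.1027206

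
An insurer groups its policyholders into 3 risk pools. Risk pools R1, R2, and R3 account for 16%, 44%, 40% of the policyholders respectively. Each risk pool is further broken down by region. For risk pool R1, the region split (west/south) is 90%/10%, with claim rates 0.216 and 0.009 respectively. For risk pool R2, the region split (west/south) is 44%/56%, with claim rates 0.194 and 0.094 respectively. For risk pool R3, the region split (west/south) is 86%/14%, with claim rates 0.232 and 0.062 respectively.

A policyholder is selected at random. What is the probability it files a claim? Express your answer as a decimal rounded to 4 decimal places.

P(C|R1) = 0.9·0.216 + 0.1·0.009 = 0.1944 + 0.0009 = 0.1953
P(C|R2) = 0.44·0.194 + 0.56·0.094 = 0.08536 + 0.05264 = 0.138
P(C|R3) = 0.86·0.232 + 0.14·0.062 = 0.19952 + 0.00868 = 0.2082
Then overall,
P(C) = 0.16·0.1953 + 0.44·0.138 + 0.4·0.2082
      = 0.031248 + 0.06072 + 0.08328 = 0.175248

P(C) ≈ 0.1752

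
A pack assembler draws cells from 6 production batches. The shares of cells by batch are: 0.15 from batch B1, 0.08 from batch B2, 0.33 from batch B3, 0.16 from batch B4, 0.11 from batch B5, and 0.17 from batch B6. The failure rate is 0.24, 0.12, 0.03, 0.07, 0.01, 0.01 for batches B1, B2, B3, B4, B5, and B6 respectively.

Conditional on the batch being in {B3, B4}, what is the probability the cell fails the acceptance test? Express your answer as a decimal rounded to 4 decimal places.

P(F|S) ≈ 0.0431

Let S = {B3, B4}.
P(S) = 0.33 + 0.16 = 0.49.
P(F ∩ S) = 0.03·0.33 + 0.07·0.16 = 0.0099 + 0.0112 = 0.0211.
P(F | S) = 0.0211 / 0.49 = 0.043061…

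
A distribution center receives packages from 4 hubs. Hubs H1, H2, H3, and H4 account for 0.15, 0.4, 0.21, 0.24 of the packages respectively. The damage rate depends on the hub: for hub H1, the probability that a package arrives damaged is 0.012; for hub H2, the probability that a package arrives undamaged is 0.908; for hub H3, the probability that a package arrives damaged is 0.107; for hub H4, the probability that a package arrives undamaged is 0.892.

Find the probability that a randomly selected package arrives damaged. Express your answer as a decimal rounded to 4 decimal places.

0.0870

P(D|H2) = 1 − 0.908 = 0.092.
P(D|H4) = 1 − 0.892 = 0.108.
Summing over the partition,
P(D) = P(D|H1)·P(H1) + P(D|H2)·P(H2) + P(D|H3)·P(H3) + P(D|H4)·P(H4)
      = 0.012·0.15 + 0.092·0.4 + 0.107·0.21 + 0.108·0.24
      = 0.0018 + 0.0368 + 0.02247 + 0.02592 = 0.08699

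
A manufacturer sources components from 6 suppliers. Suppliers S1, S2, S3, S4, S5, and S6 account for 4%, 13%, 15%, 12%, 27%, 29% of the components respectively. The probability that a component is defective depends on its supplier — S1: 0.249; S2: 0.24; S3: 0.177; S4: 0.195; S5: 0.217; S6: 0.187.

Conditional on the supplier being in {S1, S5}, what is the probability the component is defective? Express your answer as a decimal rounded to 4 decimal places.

Let S = {S1, S5}.
P(S) = 0.04 + 0.27 = 0.31.
P(D ∩ S) = 0.249·0.04 + 0.217·0.27 = 0.00996 + 0.05859 = 0.06855.
P(D | S) = 0.06855 / 0.31 = 0.221129…

P(D|S) ≈ 0.2211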